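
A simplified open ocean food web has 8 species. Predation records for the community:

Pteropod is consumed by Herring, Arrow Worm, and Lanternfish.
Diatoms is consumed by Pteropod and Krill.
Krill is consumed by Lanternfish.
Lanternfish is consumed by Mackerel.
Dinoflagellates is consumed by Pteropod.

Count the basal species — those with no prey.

2

Basal species (no prey listed): Dinoflagellates, Diatoms.
Count: 2.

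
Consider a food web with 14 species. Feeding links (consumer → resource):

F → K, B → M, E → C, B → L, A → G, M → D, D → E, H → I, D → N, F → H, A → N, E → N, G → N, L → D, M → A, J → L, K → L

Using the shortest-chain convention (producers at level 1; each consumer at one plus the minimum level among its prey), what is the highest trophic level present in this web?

4

Producers (level 1): N, C, I.
Following each consumer down to its lowest-level prey: N → D → M → B (levels 1 through 4).
All prey of B (M 3, L 3) are at level 3 or above, so B is at level 1 + 3 = 4.
Every consumer has at least one prey at level 3 or below, so none exceeds level 4.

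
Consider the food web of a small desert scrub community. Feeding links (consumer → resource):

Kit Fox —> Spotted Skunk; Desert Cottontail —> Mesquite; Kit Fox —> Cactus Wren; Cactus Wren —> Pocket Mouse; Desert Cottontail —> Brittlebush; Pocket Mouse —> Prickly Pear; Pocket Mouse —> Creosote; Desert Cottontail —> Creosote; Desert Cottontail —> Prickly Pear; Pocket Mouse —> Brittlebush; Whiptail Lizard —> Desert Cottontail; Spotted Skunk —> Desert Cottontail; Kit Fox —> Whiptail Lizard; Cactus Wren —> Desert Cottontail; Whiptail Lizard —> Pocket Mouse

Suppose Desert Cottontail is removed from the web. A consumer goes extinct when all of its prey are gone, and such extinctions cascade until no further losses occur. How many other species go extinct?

Remove Desert Cottontail.
Round 1: Spotted Skunk (all prey gone) → extinct.
No further losses. Total secondary extinctions: 1.

1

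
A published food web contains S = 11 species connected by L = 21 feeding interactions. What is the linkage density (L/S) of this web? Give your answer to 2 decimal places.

L/S = 1.91

There are L = 21 links among S = 11 species.
L/S = 21/11 = 1.9091 ≈ 1.91.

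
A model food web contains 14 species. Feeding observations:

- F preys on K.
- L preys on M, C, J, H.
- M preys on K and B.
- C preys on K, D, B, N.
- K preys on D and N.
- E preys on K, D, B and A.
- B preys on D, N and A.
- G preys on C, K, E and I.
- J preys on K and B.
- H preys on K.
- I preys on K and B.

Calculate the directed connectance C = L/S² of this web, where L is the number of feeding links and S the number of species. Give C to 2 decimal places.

C = 0.15

The web has S = 14 species and L = 29 feeding links.
C = L / S² = 29 / 196 = 0.1480 ≈ 0.15.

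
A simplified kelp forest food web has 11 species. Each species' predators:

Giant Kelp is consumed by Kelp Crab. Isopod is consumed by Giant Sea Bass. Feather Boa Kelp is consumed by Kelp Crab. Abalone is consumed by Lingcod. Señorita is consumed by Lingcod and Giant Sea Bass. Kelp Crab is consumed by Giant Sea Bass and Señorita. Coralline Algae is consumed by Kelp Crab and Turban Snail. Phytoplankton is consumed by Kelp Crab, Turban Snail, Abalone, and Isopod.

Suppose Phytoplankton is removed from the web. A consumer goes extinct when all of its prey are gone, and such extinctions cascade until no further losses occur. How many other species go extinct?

2

Remove Phytoplankton.
Round 1: Isopod (all prey gone), Abalone (all prey gone) → extinct.
No further losses. Total secondary extinctions: 2.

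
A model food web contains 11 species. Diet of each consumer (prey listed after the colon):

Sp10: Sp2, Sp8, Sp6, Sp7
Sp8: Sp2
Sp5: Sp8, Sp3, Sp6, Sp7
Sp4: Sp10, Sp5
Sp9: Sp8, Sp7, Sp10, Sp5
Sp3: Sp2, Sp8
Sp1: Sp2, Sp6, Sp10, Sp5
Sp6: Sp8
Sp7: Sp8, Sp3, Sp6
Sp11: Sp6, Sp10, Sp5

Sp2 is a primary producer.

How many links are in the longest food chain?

One longest chain: Sp2 → Sp8 → Sp3 → Sp7 → Sp10 → Sp9.
It has 6 species and 5 links.

5 links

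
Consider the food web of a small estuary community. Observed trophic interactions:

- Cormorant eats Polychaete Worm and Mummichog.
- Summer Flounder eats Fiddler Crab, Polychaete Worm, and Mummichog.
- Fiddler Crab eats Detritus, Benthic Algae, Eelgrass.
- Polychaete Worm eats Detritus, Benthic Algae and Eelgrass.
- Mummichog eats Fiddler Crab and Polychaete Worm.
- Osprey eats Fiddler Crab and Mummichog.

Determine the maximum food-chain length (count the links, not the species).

3 links

One longest chain: Eelgrass → Polychaete Worm → Mummichog → Summer Flounder.
It has 4 species and 3 links.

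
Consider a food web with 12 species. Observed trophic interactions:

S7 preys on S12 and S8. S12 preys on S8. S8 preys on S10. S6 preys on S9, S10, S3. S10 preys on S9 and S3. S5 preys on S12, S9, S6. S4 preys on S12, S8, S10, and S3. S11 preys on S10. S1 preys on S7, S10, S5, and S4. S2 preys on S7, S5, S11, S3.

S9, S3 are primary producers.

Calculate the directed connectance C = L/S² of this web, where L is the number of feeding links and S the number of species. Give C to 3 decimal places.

The web has S = 12 species and L = 25 feeding links.
C = L / S² = 25 / 144 = 0.1736 ≈ 0.174.

C = 0.174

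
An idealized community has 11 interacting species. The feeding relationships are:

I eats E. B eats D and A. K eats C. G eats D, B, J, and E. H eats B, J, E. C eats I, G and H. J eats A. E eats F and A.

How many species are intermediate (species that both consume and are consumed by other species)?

Intermediate species (has both prey and predators): B, E, J, I, H, G, C.
Count: 7.

7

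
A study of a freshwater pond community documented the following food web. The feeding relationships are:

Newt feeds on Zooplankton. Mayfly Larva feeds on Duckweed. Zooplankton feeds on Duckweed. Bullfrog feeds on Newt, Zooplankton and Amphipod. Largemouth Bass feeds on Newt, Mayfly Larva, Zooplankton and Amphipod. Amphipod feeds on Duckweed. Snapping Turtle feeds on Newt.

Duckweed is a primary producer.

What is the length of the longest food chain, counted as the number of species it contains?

One longest chain: Duckweed → Zooplankton → Newt → Snapping Turtle.
It has 4 species and 3 links.

4 species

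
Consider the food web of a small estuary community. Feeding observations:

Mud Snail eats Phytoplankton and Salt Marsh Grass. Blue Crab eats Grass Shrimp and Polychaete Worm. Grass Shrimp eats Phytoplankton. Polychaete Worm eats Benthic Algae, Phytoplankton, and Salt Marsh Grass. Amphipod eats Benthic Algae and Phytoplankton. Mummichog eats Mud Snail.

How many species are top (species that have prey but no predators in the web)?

Top species (has prey, but nothing eats it): Amphipod, Mummichog, Blue Crab.
Count: 3.

3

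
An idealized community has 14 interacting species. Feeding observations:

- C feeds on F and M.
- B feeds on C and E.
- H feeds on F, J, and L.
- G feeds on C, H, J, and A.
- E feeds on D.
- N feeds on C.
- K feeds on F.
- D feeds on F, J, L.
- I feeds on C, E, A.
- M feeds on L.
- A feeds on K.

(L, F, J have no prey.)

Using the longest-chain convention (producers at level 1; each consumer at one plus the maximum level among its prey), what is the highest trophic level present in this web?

4

Producers (level 1): L, F, J.
F → K → A → G gives G level 4.
No species has a prey at level 4, so no species reaches level 5.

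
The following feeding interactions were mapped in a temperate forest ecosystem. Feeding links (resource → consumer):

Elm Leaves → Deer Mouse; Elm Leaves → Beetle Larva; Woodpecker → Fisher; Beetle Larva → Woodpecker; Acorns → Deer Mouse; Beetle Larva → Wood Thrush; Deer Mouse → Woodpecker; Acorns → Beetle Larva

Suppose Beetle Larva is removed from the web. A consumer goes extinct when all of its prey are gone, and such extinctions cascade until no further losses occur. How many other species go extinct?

1

Remove Beetle Larva.
Round 1: Wood Thrush (all prey gone) → extinct.
No further losses. Total secondary extinctions: 1.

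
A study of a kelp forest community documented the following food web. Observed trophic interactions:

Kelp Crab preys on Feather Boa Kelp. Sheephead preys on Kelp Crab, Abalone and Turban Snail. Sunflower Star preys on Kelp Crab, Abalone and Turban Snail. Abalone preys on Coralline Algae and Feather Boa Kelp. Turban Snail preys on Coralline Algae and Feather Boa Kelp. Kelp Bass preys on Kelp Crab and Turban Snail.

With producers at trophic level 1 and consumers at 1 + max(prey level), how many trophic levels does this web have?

Producers (level 1): Coralline Algae, Feather Boa Kelp.
Feather Boa Kelp → Kelp Crab → Sunflower Star gives Sunflower Star level 3.
No species has a prey at level 3, so no species reaches level 4.

3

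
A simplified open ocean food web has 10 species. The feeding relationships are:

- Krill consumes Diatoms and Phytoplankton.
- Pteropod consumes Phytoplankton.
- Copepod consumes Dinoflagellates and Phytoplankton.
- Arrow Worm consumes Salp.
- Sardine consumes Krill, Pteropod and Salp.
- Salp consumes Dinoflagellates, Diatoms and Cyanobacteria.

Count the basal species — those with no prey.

4

Basal species (no prey listed): Dinoflagellates, Cyanobacteria, Phytoplankton, Diatoms.
Count: 4.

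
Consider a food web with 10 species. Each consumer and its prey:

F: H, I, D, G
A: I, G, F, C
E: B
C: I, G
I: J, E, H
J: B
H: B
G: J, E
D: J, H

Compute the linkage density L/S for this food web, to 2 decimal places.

There are L = 20 links among S = 10 species.
L/S = 20/10 = 2.0000 ≈ 2.00.

L/S = 2.00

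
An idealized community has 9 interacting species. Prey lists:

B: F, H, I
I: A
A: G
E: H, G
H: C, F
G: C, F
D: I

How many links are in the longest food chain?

4 links

One longest chain: C → G → A → I → B.
It has 5 species and 4 links.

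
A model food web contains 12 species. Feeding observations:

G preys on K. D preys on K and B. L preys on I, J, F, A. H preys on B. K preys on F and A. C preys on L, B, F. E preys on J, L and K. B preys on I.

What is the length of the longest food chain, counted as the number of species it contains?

One longest chain: F → K → G.
It has 3 species and 2 links.

3 species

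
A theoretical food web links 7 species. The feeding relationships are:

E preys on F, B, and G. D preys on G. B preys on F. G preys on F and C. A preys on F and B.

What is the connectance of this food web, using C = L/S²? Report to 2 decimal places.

The web has S = 7 species and L = 9 feeding links.
C = L / S² = 9 / 49 = 0.1837 ≈ 0.18.

C = 0.18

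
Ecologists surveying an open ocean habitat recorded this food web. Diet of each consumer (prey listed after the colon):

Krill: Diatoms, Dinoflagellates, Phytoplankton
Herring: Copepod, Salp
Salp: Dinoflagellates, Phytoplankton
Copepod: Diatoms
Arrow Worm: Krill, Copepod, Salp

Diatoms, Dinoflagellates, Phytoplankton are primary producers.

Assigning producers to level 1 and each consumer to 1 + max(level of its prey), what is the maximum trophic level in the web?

3

Producers (level 1): Diatoms, Dinoflagellates, Phytoplankton.
Diatoms → Copepod → Herring gives Herring level 3.
No species has a prey at level 3, so no species reaches level 4.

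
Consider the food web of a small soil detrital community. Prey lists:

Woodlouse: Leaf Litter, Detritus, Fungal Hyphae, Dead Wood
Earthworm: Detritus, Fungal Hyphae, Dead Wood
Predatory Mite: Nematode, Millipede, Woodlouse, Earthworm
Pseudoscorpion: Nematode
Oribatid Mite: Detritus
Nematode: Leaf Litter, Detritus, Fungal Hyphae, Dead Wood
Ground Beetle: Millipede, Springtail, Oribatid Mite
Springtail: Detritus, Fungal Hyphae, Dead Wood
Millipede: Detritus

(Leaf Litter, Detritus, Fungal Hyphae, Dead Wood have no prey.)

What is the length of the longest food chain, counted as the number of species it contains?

One longest chain: Leaf Litter → Nematode → Pseudoscorpion.
It has 3 species and 2 links.

3 species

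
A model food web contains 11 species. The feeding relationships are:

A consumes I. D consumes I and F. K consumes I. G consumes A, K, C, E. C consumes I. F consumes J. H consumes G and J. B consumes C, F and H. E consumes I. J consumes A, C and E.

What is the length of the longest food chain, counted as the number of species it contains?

One longest chain: I → C → J → F → D.
It has 5 species and 4 links.

5 species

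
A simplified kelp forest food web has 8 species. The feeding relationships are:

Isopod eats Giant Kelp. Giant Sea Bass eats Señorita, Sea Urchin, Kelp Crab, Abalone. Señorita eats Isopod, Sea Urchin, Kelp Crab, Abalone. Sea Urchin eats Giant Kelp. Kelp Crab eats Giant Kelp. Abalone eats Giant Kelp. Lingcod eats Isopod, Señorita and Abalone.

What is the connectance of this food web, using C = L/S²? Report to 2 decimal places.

C = 0.23

The web has S = 8 species and L = 15 feeding links.
C = L / S² = 15 / 64 = 0.2344 ≈ 0.23.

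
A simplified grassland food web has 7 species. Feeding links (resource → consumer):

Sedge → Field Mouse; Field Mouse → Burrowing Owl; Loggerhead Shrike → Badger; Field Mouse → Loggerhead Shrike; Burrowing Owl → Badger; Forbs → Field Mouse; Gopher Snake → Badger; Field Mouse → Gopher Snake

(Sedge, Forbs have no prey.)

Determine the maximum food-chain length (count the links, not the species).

3 links

One longest chain: Sedge → Field Mouse → Gopher Snake → Badger.
It has 4 species and 3 links.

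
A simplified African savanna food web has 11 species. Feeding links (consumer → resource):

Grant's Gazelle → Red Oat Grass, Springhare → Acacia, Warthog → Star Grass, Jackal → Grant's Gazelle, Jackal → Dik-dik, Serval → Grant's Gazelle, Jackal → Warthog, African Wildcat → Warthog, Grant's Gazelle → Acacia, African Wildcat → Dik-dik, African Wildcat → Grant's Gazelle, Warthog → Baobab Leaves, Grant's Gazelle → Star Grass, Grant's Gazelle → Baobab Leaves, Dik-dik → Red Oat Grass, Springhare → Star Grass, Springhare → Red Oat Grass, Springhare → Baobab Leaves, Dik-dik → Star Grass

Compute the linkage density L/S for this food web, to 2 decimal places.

L/S = 1.73

There are L = 19 links among S = 11 species.
L/S = 19/11 = 1.7273 ≈ 1.73.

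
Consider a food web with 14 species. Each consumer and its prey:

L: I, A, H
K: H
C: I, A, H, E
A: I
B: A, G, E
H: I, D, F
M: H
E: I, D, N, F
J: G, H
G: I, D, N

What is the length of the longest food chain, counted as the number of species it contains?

3 species

One longest chain: I → H → K.
It has 3 species and 2 links.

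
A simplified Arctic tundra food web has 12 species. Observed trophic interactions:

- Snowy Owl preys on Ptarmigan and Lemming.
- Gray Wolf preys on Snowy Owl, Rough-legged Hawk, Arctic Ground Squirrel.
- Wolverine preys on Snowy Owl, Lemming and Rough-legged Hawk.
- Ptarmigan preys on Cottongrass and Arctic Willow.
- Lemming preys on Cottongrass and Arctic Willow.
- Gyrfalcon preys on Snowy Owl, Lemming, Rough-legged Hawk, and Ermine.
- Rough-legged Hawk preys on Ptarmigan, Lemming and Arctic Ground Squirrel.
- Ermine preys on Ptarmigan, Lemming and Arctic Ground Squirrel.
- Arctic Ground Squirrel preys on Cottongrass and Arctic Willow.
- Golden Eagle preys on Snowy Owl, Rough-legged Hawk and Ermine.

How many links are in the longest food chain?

3 links

One longest chain: Cottongrass → Ptarmigan → Snowy Owl → Wolverine.
It has 4 species and 3 links.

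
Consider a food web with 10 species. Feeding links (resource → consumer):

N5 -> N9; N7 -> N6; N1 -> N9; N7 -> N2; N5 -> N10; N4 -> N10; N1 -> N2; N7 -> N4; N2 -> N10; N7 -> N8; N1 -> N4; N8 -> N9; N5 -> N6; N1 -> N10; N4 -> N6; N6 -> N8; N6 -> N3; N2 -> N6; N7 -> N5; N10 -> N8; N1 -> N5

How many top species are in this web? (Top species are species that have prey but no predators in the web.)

2

Top species (has prey, but nothing eats it): N3, N9.
Count: 2.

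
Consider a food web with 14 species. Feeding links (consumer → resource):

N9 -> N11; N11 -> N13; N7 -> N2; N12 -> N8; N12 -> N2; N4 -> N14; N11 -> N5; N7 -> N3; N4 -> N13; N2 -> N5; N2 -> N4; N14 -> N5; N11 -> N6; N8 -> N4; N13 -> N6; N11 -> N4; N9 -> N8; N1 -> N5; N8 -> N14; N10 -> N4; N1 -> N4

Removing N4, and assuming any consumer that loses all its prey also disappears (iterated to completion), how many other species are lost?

Remove N4.
Round 1: N10 (all prey gone) → extinct.
No further losses. Total secondary extinctions: 1.

1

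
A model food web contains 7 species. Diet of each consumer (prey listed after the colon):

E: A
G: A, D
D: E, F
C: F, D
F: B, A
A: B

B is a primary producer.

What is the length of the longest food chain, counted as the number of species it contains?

One longest chain: B → A → E → D → C.
It has 5 species and 4 links.

5 species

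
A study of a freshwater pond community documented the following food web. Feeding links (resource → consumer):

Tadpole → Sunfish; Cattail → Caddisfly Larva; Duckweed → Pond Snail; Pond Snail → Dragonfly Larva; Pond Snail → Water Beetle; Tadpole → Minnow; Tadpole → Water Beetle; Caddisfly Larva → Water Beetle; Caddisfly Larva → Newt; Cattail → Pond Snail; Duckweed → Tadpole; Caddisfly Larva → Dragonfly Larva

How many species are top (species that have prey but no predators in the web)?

Top species (has prey, but nothing eats it): Dragonfly Larva, Minnow, Water Beetle, Newt, Sunfish.
Count: 5.

5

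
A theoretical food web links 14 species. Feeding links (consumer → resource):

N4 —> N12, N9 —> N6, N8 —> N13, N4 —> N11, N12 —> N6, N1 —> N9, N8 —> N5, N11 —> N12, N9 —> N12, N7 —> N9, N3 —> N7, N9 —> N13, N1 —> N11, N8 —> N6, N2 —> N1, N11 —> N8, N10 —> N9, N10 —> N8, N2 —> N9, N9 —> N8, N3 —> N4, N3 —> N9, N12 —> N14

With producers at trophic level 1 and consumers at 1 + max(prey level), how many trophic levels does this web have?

Producers (level 1): N5, N13, N14, N6.
N5 → N8 → N11 → N1 → N2 gives N2 level 5.
No species has a prey at level 5, so no species reaches level 6.

5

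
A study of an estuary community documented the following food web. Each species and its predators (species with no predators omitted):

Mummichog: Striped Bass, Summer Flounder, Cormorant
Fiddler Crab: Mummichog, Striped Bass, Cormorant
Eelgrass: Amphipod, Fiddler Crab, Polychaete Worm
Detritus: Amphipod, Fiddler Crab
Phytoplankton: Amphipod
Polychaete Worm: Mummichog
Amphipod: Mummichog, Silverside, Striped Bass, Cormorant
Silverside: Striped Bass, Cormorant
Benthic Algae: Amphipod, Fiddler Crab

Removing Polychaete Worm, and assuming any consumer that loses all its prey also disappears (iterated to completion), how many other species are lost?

0

Remove Polychaete Worm.
Every predator of it retains at least one other prey: Mummichog still has Amphipod, Fiddler Crab.
No consumer loses all prey, so no secondary extinctions occur.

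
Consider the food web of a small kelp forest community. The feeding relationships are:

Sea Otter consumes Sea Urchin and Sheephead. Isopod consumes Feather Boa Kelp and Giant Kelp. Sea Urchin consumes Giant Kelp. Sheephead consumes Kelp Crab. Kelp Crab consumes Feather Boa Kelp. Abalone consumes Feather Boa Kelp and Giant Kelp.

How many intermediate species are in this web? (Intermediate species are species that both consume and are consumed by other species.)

Intermediate species (has both prey and predators): Sea Urchin, Kelp Crab, Sheephead.
Count: 3.

3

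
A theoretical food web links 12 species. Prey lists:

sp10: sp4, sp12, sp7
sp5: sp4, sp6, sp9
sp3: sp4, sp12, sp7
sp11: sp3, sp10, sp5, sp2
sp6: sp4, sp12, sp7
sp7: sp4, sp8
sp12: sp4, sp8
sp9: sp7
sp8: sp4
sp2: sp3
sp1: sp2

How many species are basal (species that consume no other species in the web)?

Basal species (no prey listed): sp4.
Count: 1.

1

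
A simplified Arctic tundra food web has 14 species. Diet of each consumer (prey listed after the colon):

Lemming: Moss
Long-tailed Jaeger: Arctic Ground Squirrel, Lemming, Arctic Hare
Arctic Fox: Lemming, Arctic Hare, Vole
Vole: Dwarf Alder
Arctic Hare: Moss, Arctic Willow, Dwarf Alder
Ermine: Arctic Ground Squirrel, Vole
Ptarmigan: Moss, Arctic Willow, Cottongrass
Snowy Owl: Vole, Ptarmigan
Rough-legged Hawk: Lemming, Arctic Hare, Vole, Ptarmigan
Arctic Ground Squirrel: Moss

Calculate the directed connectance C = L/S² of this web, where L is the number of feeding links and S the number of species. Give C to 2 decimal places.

C = 0.12

The web has S = 14 species and L = 23 feeding links.
C = L / S² = 23 / 196 = 0.1173 ≈ 0.12.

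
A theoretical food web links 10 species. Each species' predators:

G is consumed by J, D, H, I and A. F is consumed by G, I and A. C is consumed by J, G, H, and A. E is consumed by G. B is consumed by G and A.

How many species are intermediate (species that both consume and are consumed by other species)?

1

Intermediate species (has both prey and predators): G.
Count: 1.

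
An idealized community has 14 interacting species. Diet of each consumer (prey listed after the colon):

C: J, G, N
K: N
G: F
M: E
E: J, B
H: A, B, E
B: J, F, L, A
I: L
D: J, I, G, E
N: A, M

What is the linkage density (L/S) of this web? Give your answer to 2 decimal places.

L/S = 1.57

There are L = 22 links among S = 14 species.
L/S = 22/14 = 1.5714 ≈ 1.57.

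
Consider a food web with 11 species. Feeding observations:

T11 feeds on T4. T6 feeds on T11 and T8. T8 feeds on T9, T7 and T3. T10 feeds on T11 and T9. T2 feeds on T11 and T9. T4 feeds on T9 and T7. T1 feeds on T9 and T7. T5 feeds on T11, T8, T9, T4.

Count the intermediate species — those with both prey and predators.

3

Intermediate species (has both prey and predators): T8, T4, T11.
Count: 3.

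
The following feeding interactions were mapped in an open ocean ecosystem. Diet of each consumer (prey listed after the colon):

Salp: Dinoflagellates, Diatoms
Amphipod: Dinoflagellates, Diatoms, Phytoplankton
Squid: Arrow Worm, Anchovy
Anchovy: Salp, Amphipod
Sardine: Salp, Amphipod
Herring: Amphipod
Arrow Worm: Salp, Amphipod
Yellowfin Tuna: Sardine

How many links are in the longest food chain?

One longest chain: Dinoflagellates → Salp → Sardine → Yellowfin Tuna.
It has 4 species and 3 links.

3 links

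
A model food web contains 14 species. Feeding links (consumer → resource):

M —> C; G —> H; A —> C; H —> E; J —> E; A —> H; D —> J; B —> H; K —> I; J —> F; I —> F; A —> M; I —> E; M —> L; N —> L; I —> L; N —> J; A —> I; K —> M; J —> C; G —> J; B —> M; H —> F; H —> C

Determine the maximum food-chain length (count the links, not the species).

2 links

One longest chain: C → J → G.
It has 3 species and 2 links.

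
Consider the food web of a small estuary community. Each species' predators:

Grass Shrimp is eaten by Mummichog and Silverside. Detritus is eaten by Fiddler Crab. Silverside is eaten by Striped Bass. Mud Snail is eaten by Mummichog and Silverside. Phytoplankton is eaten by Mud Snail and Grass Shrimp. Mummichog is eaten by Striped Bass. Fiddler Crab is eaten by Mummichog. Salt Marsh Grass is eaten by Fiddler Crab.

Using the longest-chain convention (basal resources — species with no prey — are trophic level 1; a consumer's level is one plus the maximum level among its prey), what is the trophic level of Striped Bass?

Salt Marsh Grass has no prey (basal) → level 1.
Fiddler Crab eats Salt Marsh Grass (level 1); other prey at levels: Detritus 1 → level 2.
Mummichog eats Fiddler Crab (level 2); other prey at levels: Grass Shrimp 2, Mud Snail 2 → level 3.
Striped Bass eats Mummichog (level 3); other prey at levels: Silverside 3 → level 4.

Trophic level 4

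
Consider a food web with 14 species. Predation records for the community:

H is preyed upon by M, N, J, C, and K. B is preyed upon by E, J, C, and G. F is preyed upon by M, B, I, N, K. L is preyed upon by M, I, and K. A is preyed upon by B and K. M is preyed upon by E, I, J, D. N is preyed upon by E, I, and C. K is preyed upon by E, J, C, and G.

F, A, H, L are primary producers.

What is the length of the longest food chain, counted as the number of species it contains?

3 species

One longest chain: F → B → J.
It has 3 species and 2 links.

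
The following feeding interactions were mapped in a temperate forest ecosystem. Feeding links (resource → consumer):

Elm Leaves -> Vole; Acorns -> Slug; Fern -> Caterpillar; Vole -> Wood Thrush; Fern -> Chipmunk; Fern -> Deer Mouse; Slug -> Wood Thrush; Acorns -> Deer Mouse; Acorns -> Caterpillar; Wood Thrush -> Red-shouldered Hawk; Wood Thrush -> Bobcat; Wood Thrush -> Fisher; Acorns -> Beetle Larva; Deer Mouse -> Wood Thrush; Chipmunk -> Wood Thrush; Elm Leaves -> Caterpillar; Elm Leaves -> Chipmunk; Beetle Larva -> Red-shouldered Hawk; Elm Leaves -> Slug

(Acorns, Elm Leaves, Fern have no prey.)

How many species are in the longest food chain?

One longest chain: Elm Leaves → Vole → Wood Thrush → Fisher.
It has 4 species and 3 links.

4 species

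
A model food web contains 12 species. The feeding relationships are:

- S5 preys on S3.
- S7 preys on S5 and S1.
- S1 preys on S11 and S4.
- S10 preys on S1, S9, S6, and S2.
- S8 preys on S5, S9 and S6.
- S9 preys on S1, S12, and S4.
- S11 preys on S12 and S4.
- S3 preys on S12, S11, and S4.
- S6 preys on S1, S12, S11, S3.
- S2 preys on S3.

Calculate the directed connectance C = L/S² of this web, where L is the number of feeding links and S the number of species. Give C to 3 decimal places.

C = 0.174

The web has S = 12 species and L = 25 feeding links.
C = L / S² = 25 / 144 = 0.1736 ≈ 0.174.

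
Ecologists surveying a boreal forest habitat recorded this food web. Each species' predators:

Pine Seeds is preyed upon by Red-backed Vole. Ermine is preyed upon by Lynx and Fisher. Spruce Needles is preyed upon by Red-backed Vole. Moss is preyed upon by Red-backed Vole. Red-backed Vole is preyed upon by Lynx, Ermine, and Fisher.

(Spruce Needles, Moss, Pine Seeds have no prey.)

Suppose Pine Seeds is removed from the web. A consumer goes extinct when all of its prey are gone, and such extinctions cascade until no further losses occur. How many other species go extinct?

Remove Pine Seeds.
Every predator of it retains at least one other prey: Red-backed Vole still has Spruce Needles, Moss.
No consumer loses all prey, so no secondary extinctions occur.

0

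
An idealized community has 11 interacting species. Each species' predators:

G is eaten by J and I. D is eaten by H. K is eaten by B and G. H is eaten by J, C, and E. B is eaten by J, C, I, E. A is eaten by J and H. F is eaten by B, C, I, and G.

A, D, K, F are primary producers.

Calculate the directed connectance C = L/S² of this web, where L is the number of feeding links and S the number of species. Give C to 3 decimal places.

C = 0.149

The web has S = 11 species and L = 18 feeding links.
C = L / S² = 18 / 121 = 0.1488 ≈ 0.149.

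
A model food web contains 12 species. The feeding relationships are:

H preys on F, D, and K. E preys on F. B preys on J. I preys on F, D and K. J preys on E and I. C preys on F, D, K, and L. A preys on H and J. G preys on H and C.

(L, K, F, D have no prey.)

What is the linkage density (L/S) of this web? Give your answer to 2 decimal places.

L/S = 1.50

There are L = 18 links among S = 12 species.
L/S = 18/12 = 1.5000 ≈ 1.50.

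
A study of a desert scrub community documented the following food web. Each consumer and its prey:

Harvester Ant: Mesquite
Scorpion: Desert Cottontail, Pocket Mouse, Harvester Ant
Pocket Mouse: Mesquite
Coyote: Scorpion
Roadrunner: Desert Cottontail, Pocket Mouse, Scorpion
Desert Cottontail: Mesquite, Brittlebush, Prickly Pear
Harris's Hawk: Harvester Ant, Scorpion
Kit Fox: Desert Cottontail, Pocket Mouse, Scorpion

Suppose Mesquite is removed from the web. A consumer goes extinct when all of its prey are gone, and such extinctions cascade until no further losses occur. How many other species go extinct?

Remove Mesquite.
Round 1: Pocket Mouse (all prey gone), Harvester Ant (all prey gone) → extinct.
No further losses. Total secondary extinctions: 2.

2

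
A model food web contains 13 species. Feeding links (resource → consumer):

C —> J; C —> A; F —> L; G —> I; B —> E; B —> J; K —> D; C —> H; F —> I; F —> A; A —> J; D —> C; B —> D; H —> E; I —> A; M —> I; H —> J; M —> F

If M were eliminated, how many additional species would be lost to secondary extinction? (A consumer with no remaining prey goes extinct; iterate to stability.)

Remove M.
Round 1: F (all prey gone) → extinct.
Round 2: L (all prey gone) → extinct.
No further losses. Total secondary extinctions: 2.

2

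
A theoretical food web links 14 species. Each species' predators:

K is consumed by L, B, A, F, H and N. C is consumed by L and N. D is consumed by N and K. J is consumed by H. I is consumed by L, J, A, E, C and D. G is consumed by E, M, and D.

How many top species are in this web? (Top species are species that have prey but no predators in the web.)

Top species (has prey, but nothing eats it): M, E, A, H, N, L, B, F.
Count: 8.

8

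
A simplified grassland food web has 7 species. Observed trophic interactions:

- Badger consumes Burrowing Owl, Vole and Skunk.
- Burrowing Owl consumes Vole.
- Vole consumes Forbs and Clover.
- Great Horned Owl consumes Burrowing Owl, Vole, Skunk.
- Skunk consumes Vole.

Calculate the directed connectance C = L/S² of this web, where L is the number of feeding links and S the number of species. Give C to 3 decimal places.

C = 0.204

The web has S = 7 species and L = 10 feeding links.
C = L / S² = 10 / 49 = 0.2041 ≈ 0.204.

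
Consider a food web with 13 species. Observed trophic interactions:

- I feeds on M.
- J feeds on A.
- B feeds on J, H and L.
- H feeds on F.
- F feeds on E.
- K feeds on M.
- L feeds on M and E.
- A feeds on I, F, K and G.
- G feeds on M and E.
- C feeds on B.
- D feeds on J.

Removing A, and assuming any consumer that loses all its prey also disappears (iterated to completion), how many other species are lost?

2

Remove A.
Round 1: J (all prey gone) → extinct.
Round 2: D (all prey gone) → extinct.
No further losses. Total secondary extinctions: 2.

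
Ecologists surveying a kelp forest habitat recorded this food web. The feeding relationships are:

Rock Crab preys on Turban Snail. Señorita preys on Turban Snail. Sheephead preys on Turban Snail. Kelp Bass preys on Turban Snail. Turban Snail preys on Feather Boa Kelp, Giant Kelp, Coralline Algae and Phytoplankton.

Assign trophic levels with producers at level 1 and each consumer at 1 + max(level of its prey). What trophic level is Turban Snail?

Phytoplankton is a producer → level 1.
Turban Snail eats Phytoplankton (level 1); other prey at levels: Coralline Algae 1, Giant Kelp 1, Feather Boa Kelp 1 → level 2.

Trophic level 2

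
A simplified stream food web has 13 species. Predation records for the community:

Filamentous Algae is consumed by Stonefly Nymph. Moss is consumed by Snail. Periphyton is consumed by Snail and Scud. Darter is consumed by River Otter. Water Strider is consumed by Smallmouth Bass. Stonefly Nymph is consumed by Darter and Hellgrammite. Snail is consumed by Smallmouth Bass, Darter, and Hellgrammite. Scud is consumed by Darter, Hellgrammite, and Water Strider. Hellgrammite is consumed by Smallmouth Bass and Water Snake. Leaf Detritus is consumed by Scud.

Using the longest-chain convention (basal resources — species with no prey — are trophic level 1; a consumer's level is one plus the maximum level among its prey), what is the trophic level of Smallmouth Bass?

Leaf Detritus has no prey (basal) → level 1.
Scud eats Leaf Detritus (level 1); other prey at levels: Periphyton 1 → level 2.
Water Strider eats Scud → level 3.
Smallmouth Bass eats Water Strider (level 3); other prey at levels: Snail 2, Hellgrammite 3 → level 4.

Trophic level 4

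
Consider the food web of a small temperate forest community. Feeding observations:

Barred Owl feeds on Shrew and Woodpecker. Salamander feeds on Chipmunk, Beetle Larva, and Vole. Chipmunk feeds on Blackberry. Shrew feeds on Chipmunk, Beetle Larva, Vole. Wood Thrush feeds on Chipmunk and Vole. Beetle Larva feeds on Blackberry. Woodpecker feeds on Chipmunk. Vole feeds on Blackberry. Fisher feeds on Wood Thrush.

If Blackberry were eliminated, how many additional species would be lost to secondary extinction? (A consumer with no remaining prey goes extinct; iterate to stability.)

9

Remove Blackberry.
Round 1: Chipmunk (all prey gone), Vole (all prey gone), Beetle Larva (all prey gone) → extinct.
Round 2: Salamander (all prey gone), Shrew (all prey gone), Woodpecker (all prey gone), Wood Thrush (all prey gone) → extinct.
Round 3: Barred Owl (all prey gone), Fisher (all prey gone) → extinct.
No further losses. Total secondary extinctions: 9.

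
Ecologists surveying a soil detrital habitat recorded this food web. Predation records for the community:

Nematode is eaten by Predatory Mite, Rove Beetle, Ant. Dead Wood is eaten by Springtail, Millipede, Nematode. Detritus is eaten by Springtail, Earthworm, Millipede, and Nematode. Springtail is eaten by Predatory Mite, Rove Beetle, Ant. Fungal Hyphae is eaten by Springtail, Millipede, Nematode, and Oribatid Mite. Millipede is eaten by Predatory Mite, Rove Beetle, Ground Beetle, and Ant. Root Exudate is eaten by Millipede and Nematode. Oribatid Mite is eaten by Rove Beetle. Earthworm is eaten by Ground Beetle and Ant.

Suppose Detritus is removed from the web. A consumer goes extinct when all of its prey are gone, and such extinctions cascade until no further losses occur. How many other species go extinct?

Remove Detritus.
Round 1: Earthworm (all prey gone) → extinct.
No further losses. Total secondary extinctions: 1.

1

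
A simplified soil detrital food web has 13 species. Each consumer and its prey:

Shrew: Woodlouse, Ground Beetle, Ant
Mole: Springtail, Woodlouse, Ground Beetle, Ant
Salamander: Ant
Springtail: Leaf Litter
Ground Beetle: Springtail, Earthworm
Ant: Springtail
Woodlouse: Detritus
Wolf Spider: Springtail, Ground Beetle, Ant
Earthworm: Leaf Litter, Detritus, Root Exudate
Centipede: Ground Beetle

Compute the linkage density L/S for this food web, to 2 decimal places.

L/S = 1.54

There are L = 20 links among S = 13 species.
L/S = 20/13 = 1.5385 ≈ 1.54.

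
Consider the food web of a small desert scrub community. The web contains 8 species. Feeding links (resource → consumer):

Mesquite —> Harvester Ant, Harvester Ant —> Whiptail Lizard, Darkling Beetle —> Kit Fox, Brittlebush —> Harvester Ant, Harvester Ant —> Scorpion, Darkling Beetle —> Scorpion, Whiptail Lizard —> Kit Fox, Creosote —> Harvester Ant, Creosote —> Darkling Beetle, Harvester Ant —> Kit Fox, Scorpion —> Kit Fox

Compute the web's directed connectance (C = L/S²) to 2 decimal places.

C = 0.17

The web has S = 8 species and L = 11 feeding links.
C = L / S² = 11 / 64 = 0.1719 ≈ 0.17.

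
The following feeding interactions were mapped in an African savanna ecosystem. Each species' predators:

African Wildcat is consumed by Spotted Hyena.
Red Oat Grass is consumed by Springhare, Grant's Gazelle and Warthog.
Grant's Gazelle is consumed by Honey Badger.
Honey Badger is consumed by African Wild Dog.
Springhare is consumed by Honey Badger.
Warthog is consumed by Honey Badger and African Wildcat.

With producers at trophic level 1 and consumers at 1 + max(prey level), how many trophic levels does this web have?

Producers (level 1): Red Oat Grass.
Red Oat Grass → Warthog → African Wildcat → Spotted Hyena gives Spotted Hyena level 4.
No species has a prey at level 4, so no species reaches level 5.

4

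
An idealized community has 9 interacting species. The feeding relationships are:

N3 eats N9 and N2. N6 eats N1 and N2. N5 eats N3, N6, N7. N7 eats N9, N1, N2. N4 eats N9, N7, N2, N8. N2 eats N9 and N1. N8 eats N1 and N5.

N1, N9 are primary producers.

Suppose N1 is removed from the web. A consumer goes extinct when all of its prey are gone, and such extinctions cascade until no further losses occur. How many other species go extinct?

Remove N1.
Every predator of it retains at least one other prey: N2 still has N9; N7 still has N9, N2; N6 still has N2; N8 still has N5.
No consumer loses all prey, so no secondary extinctions occur.

0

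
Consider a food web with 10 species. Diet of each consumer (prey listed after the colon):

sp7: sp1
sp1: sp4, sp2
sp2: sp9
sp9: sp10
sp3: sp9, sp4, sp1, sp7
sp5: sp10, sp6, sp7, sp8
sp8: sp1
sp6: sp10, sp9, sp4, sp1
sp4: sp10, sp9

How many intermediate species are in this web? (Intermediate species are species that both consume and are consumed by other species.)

Intermediate species (has both prey and predators): sp9, sp4, sp2, sp1, sp6, sp7, sp8.
Count: 7.

7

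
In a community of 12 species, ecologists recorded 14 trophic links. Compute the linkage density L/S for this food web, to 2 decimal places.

L/S = 1.17

There are L = 14 links among S = 12 species.
L/S = 14/12 = 1.1667 ≈ 1.17.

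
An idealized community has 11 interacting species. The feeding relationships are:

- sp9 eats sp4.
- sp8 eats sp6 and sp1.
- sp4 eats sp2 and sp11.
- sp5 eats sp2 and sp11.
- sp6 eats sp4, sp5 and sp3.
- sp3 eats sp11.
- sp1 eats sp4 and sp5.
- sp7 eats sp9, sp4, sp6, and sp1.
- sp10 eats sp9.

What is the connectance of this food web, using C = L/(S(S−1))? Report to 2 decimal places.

The web has S = 11 species and L = 18 feeding links.
C = L / (S(S−1)) = 18 / 110 = 0.1636 ≈ 0.16.

C = 0.16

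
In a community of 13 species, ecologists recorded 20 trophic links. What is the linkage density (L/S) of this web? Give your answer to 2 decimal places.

There are L = 20 links among S = 13 species.
L/S = 20/13 = 1.5385 ≈ 1.54.

L/S = 1.54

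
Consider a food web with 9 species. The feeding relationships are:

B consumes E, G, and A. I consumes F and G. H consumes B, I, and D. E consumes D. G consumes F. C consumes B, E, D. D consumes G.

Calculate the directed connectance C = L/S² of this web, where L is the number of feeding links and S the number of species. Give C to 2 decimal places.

C = 0.17

The web has S = 9 species and L = 14 feeding links.
C = L / S² = 14 / 81 = 0.1728 ≈ 0.17.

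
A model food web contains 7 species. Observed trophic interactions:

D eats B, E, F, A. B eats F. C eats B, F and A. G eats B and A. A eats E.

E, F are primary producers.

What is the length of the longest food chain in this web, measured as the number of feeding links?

One longest chain: E → A → D.
It has 3 species and 2 links.

2 links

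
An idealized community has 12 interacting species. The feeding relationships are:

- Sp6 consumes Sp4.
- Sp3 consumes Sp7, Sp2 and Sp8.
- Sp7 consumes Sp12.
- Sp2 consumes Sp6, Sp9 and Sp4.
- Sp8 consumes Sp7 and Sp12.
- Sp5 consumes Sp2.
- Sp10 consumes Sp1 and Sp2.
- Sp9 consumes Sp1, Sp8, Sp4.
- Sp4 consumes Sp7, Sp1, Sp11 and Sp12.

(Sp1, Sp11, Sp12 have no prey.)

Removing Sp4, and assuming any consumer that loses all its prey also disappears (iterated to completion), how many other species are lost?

1

Remove Sp4.
Round 1: Sp6 (all prey gone) → extinct.
No further losses. Total secondary extinctions: 1.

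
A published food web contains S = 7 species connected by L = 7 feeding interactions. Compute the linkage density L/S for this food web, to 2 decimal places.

There are L = 7 links among S = 7 species.
L/S = 7/7 = 1.0000 ≈ 1.00.

L/S = 1.00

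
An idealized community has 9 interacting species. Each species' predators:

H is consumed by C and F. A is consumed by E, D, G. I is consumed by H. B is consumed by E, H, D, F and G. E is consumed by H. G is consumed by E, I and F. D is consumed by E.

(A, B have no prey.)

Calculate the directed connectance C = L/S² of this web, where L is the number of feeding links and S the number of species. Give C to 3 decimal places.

The web has S = 9 species and L = 16 feeding links.
C = L / S² = 16 / 81 = 0.1975 ≈ 0.198.

C = 0.198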